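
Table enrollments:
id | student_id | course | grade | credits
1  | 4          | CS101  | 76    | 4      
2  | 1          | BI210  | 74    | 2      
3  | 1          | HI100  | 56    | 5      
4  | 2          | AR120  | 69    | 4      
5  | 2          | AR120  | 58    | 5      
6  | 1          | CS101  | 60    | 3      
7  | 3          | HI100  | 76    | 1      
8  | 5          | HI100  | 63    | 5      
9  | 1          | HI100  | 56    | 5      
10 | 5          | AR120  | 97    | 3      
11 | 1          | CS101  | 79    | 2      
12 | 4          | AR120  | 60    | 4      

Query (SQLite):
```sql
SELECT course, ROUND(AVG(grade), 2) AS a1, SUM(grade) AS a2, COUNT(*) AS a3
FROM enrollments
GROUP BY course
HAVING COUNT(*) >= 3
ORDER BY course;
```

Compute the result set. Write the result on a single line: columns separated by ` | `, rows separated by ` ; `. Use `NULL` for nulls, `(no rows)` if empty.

Group enrollments by course.
Per group compute: ROUND(AVG(grade), 2), SUM(grade), COUNT(*).
HAVING: drop groups with fewer than 3 rows.
  AR120: ids {4, 5, 10, 12} → ROUND(AVG(grade), 2)=71, SUM(grade)=284, COUNT(*)=4
  BI210: ids {2} → ROUND(AVG(grade), 2)=74, SUM(grade)=74, COUNT(*)=1
  CS101: ids {1, 6, 11} → ROUND(AVG(grade), 2)=71.67, SUM(grade)=215, COUNT(*)=3
  HI100: ids {3, 7, 8, 9} → ROUND(AVG(grade), 2)=62.75, SUM(grade)=251, COUNT(*)=4

AR120 | 71 | 284 | 4 ; CS101 | 71.67 | 215 | 3 ; HI100 | 62.75 | 251 | 4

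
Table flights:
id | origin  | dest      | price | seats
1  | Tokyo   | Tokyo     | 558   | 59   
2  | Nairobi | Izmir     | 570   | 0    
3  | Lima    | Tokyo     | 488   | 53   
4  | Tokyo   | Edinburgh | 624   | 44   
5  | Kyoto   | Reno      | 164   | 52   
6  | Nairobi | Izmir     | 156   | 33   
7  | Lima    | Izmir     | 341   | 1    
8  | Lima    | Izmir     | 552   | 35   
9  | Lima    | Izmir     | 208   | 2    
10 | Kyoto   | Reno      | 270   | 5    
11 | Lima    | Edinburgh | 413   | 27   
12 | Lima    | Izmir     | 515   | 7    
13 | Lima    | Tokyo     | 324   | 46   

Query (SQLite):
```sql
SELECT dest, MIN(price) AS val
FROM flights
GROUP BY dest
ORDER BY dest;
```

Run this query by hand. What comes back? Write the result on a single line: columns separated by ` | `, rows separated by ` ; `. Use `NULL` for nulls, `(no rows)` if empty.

Edinburgh | 413 ; Izmir | 156 ; Reno | 164 ; Tokyo | 324

Partition flights by dest; compute MIN(price) within each group.
  Edinburgh: ids {4, 11} → MIN(price)=413
  Izmir: ids {2, 6, 7, 8, 9, 12} → MIN(price)=156
  Reno: ids {5, 10} → MIN(price)=164
  Tokyo: ids {1, 3, 13} → MIN(price)=324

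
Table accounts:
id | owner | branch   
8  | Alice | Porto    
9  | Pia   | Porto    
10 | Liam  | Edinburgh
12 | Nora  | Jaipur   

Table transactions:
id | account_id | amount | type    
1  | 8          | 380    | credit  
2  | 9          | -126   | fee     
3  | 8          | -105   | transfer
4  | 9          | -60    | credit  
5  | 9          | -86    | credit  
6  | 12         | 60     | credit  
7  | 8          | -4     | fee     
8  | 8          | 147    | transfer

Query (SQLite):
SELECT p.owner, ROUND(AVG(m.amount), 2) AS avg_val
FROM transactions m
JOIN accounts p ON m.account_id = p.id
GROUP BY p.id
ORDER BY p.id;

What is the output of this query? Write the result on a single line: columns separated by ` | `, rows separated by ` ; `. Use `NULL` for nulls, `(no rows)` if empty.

Join each transactions row to its accounts via account_id.
Group joined rows by accounts.id; compute ROUND(AVG(m.amount), 2) per group.
  8: ids {1, 3, 7, 8} → ROUND(AVG(m.amount), 2)=104.5
  9: ids {2, 4, 5} → ROUND(AVG(m.amount), 2)=-90.67
  12: ids {6} → ROUND(AVG(m.amount), 2)=60

Alice | 104.5 ; Pia | -90.67 ; Nora | 60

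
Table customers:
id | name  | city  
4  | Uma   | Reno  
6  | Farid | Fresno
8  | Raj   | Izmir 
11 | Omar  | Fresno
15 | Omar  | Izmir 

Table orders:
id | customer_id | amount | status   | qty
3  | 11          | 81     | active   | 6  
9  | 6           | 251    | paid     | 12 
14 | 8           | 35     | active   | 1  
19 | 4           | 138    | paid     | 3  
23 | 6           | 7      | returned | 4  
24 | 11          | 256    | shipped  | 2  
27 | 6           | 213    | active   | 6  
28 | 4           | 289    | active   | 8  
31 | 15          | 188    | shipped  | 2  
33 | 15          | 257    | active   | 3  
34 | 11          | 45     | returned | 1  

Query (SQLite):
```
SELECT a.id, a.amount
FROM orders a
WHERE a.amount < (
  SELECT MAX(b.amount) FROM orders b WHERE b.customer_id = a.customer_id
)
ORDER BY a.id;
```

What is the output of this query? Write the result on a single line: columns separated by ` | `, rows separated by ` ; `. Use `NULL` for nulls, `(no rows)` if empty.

For each orders row a, compute MAX(amount) over rows sharing a.customer_id.
Keep row a if a.amount < that per-group MAX.
  customer_id=4: MAX(amount) = 289
  customer_id=6: MAX(amount) = 251
  customer_id=8: MAX(amount) = 35
  customer_id=11: MAX(amount) = 256
  customer_id=15: MAX(amount) = 257

3 | 81 ; 19 | 138 ; 23 | 7 ; 27 | 213 ; 31 | 188 ; 34 | 45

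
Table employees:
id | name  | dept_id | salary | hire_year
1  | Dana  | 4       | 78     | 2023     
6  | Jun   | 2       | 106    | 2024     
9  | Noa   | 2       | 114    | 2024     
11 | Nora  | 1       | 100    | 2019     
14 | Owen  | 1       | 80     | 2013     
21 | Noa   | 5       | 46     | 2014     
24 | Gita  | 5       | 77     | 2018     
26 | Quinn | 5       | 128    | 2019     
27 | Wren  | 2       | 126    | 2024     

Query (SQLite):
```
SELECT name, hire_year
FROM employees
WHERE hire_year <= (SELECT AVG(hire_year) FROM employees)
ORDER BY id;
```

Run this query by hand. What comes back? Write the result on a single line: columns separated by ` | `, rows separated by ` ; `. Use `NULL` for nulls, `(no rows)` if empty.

Nora | 2019 ; Owen | 2013 ; Noa | 2014 ; Gita | 2018 ; Quinn | 2019

Scalar subquery: AVG(hire_year) over all employees rows = 2019.777778 (≈; comparison uses full precision).
Keep rows where hire_year <= that value.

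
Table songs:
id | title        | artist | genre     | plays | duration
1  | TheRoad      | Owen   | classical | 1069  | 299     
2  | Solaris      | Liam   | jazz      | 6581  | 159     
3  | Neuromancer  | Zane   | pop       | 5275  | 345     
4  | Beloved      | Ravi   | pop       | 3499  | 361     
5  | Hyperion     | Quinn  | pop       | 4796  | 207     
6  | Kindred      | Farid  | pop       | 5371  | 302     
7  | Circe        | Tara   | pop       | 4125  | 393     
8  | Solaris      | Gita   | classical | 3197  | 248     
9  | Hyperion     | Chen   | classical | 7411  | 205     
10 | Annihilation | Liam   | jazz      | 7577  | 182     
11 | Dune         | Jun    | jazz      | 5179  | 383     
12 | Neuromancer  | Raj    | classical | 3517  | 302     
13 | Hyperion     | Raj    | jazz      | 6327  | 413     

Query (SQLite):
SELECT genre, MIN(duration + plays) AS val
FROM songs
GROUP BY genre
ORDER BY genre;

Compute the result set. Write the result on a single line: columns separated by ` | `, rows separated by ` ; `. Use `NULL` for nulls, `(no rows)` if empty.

For each row compute duration + plays.
Group by genre; take MIN of the expression per group.
  classical: ids {1, 8, 9, 12} → MIN(duration + plays)=1368
  jazz: ids {2, 10, 11, 13} → MIN(duration + plays)=5562
  pop: ids {3, 4, 5, 6, 7} → MIN(duration + plays)=3860

classical | 1368 ; jazz | 5562 ; pop | 3860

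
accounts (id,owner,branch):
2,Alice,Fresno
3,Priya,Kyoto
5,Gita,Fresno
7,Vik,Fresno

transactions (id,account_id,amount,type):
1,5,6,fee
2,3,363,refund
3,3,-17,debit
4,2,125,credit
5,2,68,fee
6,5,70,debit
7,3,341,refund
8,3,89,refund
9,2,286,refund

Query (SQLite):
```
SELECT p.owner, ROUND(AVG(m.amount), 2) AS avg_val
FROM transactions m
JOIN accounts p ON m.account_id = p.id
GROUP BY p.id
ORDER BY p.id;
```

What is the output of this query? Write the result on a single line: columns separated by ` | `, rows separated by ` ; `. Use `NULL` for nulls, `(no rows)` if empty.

Alice | 159.67 ; Priya | 194 ; Gita | 38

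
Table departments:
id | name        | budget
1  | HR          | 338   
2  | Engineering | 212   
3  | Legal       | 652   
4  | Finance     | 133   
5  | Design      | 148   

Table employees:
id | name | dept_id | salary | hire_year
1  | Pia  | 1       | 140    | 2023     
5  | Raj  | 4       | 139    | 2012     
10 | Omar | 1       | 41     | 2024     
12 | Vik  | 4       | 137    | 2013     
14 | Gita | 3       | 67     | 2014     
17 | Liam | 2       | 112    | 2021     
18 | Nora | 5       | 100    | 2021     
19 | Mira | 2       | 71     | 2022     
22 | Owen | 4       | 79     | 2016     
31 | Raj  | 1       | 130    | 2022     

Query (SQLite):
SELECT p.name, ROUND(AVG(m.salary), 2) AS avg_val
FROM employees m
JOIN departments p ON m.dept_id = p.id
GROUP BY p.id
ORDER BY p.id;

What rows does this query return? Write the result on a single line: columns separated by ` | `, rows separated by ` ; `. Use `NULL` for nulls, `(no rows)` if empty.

HR | 103.67 ; Engineering | 91.5 ; Legal | 67 ; Finance | 118.33 ; Design | 100

Join each employees row to its departments via dept_id.
Group joined rows by departments.id; compute ROUND(AVG(m.salary), 2) per group.
  1: ids {1, 10, 31} → ROUND(AVG(m.salary), 2)=103.67
  2: ids {17, 19} → ROUND(AVG(m.salary), 2)=91.5
  3: ids {14} → ROUND(AVG(m.salary), 2)=67
  4: ids {5, 12, 22} → ROUND(AVG(m.salary), 2)=118.33
  5: ids {18} → ROUND(AVG(m.salary), 2)=100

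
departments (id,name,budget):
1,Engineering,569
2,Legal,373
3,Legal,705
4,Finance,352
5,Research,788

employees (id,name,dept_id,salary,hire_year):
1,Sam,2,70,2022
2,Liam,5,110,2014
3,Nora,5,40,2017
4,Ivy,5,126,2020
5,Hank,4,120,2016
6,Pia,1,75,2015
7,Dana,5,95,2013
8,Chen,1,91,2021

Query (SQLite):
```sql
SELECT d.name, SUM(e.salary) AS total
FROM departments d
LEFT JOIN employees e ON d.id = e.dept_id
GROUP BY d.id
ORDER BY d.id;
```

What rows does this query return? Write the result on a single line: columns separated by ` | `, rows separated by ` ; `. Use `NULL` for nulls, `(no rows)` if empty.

Engineering | 166 ; Legal | 70 ; Legal | NULL ; Finance | 120 ; Research | 371

LEFT JOIN keeps every departments row; unmatched ones get NULL for employees columns.
Group by departments.id and compute SUM(e.salary). SUM over an all-NULL group is NULL.
  1: ids {6, 8} → SUM(e.salary)=166
  2: ids {1} → SUM(e.salary)=70
  3: ids {—} → SUM(e.salary)=NULL
  4: ids {5} → SUM(e.salary)=120
  5: ids {2, 3, 4, 7} → SUM(e.salary)=371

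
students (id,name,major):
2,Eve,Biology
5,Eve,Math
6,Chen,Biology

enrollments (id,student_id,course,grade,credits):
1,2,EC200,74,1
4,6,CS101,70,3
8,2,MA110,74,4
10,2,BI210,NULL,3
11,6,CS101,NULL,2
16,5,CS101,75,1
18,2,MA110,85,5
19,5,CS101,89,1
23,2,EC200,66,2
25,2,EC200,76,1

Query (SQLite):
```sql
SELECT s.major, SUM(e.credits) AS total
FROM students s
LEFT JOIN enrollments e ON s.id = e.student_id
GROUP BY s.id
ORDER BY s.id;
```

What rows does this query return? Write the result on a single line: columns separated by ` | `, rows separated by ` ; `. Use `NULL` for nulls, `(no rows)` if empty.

Biology | 16 ; Math | 2 ; Biology | 5

LEFT JOIN keeps every students row; unmatched ones get NULL for enrollments columns.
Group by students.id and compute SUM(e.credits). SUM over an all-NULL group is NULL.
  2: ids {1, 8, 10, 18, 23, 25} → SUM(e.credits)=16
  5: ids {16, 19} → SUM(e.credits)=2
  6: ids {4, 11} → SUM(e.credits)=5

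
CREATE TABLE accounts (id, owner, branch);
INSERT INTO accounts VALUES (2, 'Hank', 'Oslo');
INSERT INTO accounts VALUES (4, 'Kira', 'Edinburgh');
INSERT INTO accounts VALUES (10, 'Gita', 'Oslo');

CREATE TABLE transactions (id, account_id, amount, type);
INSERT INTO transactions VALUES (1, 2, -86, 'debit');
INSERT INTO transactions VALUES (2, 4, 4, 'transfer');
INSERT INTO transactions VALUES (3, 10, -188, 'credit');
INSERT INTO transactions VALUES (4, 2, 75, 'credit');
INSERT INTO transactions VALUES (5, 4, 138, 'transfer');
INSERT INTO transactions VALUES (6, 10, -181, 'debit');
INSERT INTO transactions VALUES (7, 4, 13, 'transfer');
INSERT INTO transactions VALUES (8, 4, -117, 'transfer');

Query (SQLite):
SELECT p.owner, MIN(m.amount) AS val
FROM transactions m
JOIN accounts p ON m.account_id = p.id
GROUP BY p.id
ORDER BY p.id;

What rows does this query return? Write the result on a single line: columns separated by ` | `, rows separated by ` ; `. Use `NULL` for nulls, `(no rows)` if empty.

Hank | -86 ; Kira | -117 ; Gita | -188

Join each transactions row to its accounts via account_id.
Group joined rows by accounts.id; compute MIN(m.amount) per group.
  2: ids {1, 4} → MIN(m.amount)=-86
  4: ids {2, 5, 7, 8} → MIN(m.amount)=-117
  10: ids {3, 6} → MIN(m.amount)=-188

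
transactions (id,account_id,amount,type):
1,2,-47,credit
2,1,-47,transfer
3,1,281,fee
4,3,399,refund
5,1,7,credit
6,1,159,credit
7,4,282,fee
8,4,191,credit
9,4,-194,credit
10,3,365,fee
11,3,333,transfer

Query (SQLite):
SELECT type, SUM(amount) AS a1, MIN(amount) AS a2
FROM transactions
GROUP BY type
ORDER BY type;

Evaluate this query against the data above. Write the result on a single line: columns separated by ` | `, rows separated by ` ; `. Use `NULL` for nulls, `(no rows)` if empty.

credit | 116 | -194 ; fee | 928 | 281 ; refund | 399 | 399 ; transfer | 286 | -47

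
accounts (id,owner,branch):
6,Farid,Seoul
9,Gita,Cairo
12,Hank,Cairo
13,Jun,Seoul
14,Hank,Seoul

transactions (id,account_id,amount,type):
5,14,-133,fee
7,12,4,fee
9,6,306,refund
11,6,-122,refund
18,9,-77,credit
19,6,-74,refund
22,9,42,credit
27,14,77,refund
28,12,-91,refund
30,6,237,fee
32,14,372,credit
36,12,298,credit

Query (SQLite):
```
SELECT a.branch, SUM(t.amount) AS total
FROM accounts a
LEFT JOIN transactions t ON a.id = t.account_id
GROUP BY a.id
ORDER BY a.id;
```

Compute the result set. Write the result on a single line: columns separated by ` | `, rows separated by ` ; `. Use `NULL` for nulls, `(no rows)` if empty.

Seoul | 347 ; Cairo | -35 ; Cairo | 211 ; Seoul | NULL ; Seoul | 316

LEFT JOIN keeps every accounts row; unmatched ones get NULL for transactions columns.
Group by accounts.id and compute SUM(t.amount). SUM over an all-NULL group is NULL.
  6: ids {9, 11, 19, 30} → SUM(t.amount)=347
  9: ids {18, 22} → SUM(t.amount)=-35
  12: ids {7, 28, 36} → SUM(t.amount)=211
  13: ids {—} → SUM(t.amount)=NULL
  14: ids {5, 27, 32} → SUM(t.amount)=316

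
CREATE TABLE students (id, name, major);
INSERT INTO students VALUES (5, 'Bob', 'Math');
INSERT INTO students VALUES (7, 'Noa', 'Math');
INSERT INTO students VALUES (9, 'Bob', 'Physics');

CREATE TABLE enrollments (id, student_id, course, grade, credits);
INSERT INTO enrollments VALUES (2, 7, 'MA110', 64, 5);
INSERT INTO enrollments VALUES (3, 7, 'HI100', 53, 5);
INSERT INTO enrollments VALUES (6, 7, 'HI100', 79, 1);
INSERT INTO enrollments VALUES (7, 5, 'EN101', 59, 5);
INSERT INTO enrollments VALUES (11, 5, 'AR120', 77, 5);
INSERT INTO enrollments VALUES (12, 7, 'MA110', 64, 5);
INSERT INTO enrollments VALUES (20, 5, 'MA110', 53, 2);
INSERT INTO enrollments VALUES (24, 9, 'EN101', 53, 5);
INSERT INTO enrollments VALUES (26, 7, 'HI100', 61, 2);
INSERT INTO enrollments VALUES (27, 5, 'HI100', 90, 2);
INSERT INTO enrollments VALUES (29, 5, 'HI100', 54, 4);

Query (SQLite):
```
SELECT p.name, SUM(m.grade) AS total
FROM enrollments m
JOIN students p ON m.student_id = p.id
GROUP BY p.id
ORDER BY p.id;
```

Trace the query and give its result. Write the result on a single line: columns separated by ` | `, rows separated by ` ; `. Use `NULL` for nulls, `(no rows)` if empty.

Join each enrollments row to its students via student_id.
Group joined rows by students.id; compute SUM(m.grade) per group.
  5: ids {7, 11, 20, 27, 29} → SUM(m.grade)=333
  7: ids {2, 3, 6, 12, 26} → SUM(m.grade)=321
  9: ids {24} → SUM(m.grade)=53

Bob | 333 ; Noa | 321 ; Bob | 53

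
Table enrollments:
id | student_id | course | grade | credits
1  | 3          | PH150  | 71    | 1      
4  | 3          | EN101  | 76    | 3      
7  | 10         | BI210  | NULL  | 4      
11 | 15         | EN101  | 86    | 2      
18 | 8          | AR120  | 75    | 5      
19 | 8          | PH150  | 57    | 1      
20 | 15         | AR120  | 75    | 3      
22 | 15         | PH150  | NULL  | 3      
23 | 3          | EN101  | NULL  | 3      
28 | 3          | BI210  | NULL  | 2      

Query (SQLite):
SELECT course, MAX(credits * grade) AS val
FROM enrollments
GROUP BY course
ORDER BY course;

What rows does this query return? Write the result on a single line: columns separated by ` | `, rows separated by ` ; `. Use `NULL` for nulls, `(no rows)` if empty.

For each row compute credits * grade.
Group by course; take MAX of the expression per group.
  AR120: ids {18, 20} → MAX(credits * grade)=375
  BI210: ids {7, 28} → MAX(credits * grade)=NULL
  EN101: ids {4, 11, 23} → MAX(credits * grade)=228
  PH150: ids {1, 19, 22} → MAX(credits * grade)=71

AR120 | 375 ; BI210 | NULL ; EN101 | 228 ; PH150 | 71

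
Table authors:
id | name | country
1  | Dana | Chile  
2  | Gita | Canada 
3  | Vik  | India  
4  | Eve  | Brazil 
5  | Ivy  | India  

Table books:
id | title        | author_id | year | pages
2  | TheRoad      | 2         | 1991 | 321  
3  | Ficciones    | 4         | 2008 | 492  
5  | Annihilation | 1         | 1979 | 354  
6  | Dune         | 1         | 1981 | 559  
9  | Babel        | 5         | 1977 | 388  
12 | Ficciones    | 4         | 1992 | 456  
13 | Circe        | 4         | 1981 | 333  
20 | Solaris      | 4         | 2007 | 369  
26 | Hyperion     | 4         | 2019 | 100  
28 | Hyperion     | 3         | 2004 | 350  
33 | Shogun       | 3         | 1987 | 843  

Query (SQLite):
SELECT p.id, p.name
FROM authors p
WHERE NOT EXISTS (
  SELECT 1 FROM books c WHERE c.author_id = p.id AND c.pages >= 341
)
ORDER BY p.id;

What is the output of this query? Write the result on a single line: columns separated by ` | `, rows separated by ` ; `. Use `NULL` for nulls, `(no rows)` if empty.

2 | Gita

For each authors row, check whether any books with matching author_id has pages >= 341.
Keep rows where that is false.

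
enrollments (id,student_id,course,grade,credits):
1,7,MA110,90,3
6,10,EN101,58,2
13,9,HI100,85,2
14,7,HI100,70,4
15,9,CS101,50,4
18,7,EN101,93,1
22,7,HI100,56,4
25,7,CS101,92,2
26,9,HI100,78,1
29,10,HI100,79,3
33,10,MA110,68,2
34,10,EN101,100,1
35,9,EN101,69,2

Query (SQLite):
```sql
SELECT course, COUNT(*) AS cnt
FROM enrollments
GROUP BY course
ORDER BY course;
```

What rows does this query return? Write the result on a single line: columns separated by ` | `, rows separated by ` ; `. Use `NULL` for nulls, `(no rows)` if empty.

CS101 | 2 ; EN101 | 4 ; HI100 | 5 ; MA110 | 2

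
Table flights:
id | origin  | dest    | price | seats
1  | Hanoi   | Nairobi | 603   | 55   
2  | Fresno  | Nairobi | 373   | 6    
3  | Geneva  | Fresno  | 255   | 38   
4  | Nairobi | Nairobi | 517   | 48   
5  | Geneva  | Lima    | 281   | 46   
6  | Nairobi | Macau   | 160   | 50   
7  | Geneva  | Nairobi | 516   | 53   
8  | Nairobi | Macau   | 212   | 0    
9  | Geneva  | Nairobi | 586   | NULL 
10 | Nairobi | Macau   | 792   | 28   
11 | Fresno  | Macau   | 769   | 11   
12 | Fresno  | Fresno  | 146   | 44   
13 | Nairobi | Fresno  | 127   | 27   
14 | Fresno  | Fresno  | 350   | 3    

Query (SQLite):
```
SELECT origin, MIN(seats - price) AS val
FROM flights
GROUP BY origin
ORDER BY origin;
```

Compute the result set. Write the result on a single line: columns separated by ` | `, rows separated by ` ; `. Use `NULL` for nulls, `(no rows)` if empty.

For each row compute seats - price.
Group by origin; take MIN of the expression per group.
  Fresno: ids {2, 11, 12, 14} → MIN(seats - price)=-758
  Geneva: ids {3, 5, 7, 9} → MIN(seats - price)=-463
  Hanoi: ids {1} → MIN(seats - price)=-548
  Nairobi: ids {4, 6, 8, 10, 13} → MIN(seats - price)=-764

Fresno | -758 ; Geneva | -463 ; Hanoi | -548 ; Nairobi | -764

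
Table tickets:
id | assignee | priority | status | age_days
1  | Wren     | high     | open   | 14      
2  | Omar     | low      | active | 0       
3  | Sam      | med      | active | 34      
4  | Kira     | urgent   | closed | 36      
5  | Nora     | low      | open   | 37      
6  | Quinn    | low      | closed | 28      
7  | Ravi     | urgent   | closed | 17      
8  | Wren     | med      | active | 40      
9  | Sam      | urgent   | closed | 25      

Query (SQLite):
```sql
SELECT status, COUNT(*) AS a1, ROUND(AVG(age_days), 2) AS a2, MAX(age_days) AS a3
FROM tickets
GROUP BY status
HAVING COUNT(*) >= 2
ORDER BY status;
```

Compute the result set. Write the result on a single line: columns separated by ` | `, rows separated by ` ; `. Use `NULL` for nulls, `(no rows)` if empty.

Group tickets by status.
Per group compute: COUNT(*), ROUND(AVG(age_days), 2), MAX(age_days).
HAVING: drop groups with fewer than 2 rows.
  active: ids {2, 3, 8} → COUNT(*)=3, ROUND(AVG(age_days), 2)=24.67, MAX(age_days)=40
  closed: ids {4, 6, 7, 9} → COUNT(*)=4, ROUND(AVG(age_days), 2)=26.5, MAX(age_days)=36
  open: ids {1, 5} → COUNT(*)=2, ROUND(AVG(age_days), 2)=25.5, MAX(age_days)=37

active | 3 | 24.67 | 40 ; closed | 4 | 26.5 | 36 ; open | 2 | 25.5 | 37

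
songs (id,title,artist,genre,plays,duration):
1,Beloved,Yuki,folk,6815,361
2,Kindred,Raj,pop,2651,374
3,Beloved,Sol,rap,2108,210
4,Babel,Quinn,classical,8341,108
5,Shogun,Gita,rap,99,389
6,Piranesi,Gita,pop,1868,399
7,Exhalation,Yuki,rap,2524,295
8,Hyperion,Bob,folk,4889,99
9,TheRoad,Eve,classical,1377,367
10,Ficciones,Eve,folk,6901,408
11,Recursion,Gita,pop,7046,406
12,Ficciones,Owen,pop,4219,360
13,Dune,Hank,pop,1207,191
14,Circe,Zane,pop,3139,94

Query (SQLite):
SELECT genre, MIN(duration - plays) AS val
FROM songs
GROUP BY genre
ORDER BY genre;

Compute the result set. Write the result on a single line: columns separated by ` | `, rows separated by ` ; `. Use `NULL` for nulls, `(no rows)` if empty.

For each row compute duration - plays.
Group by genre; take MIN of the expression per group.
  classical: ids {4, 9} → MIN(duration - plays)=-8233
  folk: ids {1, 8, 10} → MIN(duration - plays)=-6493
  pop: ids {2, 6, 11, 12, 13, 14} → MIN(duration - plays)=-6640
  rap: ids {3, 5, 7} → MIN(duration - plays)=-2229

classical | -8233 ; folk | -6493 ; pop | -6640 ; rap | -2229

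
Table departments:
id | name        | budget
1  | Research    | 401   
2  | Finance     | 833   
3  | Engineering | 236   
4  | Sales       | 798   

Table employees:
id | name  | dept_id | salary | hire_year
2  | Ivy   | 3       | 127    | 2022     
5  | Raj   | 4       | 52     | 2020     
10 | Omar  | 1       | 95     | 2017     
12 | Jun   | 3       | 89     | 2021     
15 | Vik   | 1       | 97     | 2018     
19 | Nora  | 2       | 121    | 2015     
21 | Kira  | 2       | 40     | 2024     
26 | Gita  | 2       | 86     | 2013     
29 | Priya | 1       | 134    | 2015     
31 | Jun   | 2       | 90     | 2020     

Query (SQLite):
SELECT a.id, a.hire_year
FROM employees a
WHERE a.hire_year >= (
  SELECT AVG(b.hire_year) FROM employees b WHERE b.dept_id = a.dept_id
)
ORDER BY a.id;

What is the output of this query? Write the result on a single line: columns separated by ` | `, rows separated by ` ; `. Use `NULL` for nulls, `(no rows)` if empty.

For each employees row a, compute AVG(hire_year) over rows sharing a.dept_id.
Keep row a if a.hire_year >= that per-group AVG.
  dept_id=1: AVG(hire_year) = 2016.666667
  dept_id=2: AVG(hire_year) = 2018.0
  dept_id=3: AVG(hire_year) = 2021.5
  dept_id=4: AVG(hire_year) = 2020.0

2 | 2022 ; 5 | 2020 ; 10 | 2017 ; 15 | 2018 ; 21 | 2024 ; 31 | 2020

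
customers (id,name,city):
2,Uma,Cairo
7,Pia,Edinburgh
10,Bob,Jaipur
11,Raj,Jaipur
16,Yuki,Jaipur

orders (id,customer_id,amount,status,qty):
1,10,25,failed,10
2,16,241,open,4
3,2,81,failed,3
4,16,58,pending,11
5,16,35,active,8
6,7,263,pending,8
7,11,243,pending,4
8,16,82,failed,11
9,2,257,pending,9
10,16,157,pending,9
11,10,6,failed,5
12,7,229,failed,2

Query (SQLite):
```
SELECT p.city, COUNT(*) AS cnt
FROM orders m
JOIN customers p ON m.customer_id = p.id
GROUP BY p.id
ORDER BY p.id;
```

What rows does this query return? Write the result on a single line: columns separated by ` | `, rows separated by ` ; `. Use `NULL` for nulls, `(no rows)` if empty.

Cairo | 2 ; Edinburgh | 2 ; Jaipur | 2 ; Jaipur | 1 ; Jaipur | 5

Join each orders row to its customers via customer_id.
Group joined rows by customers.id; compute COUNT(*) per group.
  2: ids {3, 9} → COUNT(*)=2
  7: ids {6, 12} → COUNT(*)=2
  10: ids {1, 11} → COUNT(*)=2
  11: ids {7} → COUNT(*)=1
  16: ids {2, 4, 5, 8, 10} → COUNT(*)=5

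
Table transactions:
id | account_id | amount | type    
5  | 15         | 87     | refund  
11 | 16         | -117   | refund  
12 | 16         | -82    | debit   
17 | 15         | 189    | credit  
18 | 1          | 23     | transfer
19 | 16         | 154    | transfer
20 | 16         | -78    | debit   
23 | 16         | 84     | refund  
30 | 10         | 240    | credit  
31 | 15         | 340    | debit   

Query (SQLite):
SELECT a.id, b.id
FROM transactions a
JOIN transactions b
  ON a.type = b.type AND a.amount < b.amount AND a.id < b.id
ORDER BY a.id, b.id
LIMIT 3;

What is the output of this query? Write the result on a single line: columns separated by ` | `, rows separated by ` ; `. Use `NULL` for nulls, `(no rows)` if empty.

Pairs (a,b) with same type, a.amount < b.amount, a.id < b.id.
type groups: credit:{17,30} debit:{12,20,31} refund:{5,11,23} transfer:{18,19}
Ordered by (a.id, b.id); first 3.

11 | 23 ; 12 | 20 ; 12 | 31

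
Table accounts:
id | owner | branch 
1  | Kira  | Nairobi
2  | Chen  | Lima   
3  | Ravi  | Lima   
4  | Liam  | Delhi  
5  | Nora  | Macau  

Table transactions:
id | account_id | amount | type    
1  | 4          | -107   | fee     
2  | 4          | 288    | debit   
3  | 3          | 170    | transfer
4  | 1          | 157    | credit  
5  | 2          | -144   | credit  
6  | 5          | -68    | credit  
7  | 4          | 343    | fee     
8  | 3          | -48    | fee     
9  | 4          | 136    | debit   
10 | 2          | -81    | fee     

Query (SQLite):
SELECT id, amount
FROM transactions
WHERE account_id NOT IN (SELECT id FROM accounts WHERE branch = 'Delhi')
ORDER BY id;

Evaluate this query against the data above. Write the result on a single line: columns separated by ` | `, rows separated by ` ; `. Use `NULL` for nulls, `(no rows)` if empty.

3 | 170 ; 4 | 157 ; 5 | -144 ; 6 | -68 ; 8 | -48 ; 10 | -81

Inner query: accounts.id where branch = 'Delhi'.
Outer: keep transactions rows whose account_id is not in that set.
Inner query → {4}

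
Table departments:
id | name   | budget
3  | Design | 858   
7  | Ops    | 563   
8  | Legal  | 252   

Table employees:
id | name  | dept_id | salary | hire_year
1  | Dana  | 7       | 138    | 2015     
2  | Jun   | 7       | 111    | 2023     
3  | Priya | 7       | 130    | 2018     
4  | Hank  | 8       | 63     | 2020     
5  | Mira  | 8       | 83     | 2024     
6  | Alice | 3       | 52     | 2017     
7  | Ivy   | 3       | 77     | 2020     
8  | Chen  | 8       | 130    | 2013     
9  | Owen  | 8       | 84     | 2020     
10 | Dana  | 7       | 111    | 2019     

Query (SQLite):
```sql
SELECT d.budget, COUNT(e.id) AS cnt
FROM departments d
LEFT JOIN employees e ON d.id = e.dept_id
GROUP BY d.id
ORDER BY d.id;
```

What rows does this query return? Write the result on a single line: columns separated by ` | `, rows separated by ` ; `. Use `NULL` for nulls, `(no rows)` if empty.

LEFT JOIN keeps every departments row; unmatched ones get NULL for employees columns.
Group by departments.id and compute COUNT(e.id). COUNT(col) of an all-NULL group is 0.
  3: ids {6, 7} → COUNT(e.id)=2
  7: ids {1, 2, 3, 10} → COUNT(e.id)=4
  8: ids {4, 5, 8, 9} → COUNT(e.id)=4

858 | 2 ; 563 | 4 ; 252 | 4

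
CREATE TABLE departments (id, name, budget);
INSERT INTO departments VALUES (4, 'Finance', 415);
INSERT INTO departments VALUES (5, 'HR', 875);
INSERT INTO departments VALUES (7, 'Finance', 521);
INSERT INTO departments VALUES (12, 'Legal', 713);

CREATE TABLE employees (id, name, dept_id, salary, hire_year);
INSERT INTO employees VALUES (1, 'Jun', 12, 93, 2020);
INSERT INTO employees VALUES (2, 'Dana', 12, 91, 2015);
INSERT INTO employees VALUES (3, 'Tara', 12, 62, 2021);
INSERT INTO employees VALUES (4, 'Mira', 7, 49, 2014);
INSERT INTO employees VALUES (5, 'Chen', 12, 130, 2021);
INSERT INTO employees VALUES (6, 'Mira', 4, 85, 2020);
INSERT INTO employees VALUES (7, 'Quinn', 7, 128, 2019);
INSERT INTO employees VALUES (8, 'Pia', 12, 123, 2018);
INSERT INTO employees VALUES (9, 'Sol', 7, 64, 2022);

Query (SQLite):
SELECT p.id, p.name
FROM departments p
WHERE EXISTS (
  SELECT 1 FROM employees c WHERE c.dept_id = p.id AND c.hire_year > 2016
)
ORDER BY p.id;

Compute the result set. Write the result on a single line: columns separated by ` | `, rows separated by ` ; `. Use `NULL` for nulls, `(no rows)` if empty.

4 | Finance ; 7 | Finance ; 12 | Legal

For each departments row, check whether any employees with matching dept_id has hire_year > 2016.
Keep rows where that is true.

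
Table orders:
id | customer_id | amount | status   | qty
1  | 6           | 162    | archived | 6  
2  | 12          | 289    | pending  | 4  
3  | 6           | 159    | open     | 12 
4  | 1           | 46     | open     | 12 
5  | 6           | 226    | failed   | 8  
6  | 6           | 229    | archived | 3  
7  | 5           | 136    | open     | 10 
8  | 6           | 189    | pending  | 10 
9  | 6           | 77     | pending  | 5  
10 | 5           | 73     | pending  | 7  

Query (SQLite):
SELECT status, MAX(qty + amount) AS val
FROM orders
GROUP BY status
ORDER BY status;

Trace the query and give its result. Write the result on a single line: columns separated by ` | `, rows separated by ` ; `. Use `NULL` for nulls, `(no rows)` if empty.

For each row compute qty + amount.
Group by status; take MAX of the expression per group.
  archived: ids {1, 6} → MAX(qty + amount)=232
  failed: ids {5} → MAX(qty + amount)=234
  open: ids {3, 4, 7} → MAX(qty + amount)=171
  pending: ids {2, 8, 9, 10} → MAX(qty + amount)=293

archived | 232 ; failed | 234 ; open | 171 ; pending | 293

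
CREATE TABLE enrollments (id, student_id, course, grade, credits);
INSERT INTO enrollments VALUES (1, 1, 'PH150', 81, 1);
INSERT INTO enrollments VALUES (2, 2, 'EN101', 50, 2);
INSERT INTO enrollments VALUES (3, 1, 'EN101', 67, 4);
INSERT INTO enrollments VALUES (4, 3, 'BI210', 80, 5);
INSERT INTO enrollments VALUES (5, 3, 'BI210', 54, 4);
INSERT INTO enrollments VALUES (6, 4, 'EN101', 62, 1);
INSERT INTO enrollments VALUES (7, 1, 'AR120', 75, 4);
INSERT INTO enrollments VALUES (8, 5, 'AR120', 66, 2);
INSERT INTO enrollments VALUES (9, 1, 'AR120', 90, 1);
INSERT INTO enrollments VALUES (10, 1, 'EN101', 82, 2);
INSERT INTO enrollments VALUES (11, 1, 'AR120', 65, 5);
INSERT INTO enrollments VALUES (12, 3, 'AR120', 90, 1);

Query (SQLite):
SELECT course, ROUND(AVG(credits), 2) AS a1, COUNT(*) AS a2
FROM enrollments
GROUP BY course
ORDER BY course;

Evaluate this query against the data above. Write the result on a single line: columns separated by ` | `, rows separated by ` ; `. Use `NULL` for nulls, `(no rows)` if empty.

Group enrollments by course.
Per group compute: ROUND(AVG(credits), 2), COUNT(*).
  AR120: ids {7, 8, 9, 11, 12} → ROUND(AVG(credits), 2)=2.6, COUNT(*)=5
  BI210: ids {4, 5} → ROUND(AVG(credits), 2)=4.5, COUNT(*)=2
  EN101: ids {2, 3, 6, 10} → ROUND(AVG(credits), 2)=2.25, COUNT(*)=4
  PH150: ids {1} → ROUND(AVG(credits), 2)=1, COUNT(*)=1

AR120 | 2.6 | 5 ; BI210 | 4.5 | 2 ; EN101 | 2.25 | 4 ; PH150 | 1 | 1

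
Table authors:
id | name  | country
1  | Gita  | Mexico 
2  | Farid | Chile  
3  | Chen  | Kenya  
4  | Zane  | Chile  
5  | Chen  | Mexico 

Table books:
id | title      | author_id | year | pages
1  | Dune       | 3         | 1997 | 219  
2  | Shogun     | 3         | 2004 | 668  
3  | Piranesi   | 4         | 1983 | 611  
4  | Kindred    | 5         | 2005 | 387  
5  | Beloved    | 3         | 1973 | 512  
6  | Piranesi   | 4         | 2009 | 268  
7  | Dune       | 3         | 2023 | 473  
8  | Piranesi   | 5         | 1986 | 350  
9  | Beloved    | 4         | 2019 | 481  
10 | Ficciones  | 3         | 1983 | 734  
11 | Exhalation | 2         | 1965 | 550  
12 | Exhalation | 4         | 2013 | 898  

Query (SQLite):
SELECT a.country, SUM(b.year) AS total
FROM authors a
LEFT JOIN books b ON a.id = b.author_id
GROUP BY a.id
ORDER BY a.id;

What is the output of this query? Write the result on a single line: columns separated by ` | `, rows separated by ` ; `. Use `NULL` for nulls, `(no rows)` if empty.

Mexico | NULL ; Chile | 1965 ; Kenya | 9980 ; Chile | 8024 ; Mexico | 3991

LEFT JOIN keeps every authors row; unmatched ones get NULL for books columns.
Group by authors.id and compute SUM(b.year). SUM over an all-NULL group is NULL.
  1: ids {—} → SUM(b.year)=NULL
  2: ids {11} → SUM(b.year)=1965
  3: ids {1, 2, 5, 7, 10} → SUM(b.year)=9980
  4: ids {3, 6, 9, 12} → SUM(b.year)=8024
  5: ids {4, 8} → SUM(b.year)=3991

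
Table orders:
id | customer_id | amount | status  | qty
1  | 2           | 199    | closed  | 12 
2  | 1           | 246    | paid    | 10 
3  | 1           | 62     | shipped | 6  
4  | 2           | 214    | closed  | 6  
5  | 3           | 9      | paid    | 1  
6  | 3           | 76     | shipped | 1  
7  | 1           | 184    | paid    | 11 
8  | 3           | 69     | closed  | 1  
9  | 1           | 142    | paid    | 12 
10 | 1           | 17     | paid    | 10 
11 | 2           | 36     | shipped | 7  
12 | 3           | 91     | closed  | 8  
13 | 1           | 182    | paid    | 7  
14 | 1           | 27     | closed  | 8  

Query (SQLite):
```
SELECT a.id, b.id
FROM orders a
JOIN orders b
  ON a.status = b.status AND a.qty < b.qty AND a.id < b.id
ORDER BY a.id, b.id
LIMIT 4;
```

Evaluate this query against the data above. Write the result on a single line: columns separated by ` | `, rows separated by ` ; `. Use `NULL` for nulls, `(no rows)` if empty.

Pairs (a,b) with same status, a.qty < b.qty, a.id < b.id.
status groups: closed:{1,4,8,12,14} paid:{2,5,7,9,10,13} shipped:{3,6,11}
Ordered by (a.id, b.id); first 4.

2 | 7 ; 2 | 9 ; 3 | 11 ; 4 | 12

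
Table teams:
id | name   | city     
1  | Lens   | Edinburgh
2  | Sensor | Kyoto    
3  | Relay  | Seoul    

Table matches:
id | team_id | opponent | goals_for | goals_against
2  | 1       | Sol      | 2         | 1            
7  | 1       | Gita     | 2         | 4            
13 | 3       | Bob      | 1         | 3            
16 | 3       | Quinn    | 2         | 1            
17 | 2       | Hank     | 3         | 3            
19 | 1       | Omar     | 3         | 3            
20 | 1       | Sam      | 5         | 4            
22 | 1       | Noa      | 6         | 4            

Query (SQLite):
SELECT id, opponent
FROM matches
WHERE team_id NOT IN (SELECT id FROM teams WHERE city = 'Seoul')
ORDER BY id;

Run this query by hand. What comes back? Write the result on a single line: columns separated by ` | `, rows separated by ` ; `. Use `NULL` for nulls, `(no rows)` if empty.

2 | Sol ; 7 | Gita ; 17 | Hank ; 19 | Omar ; 20 | Sam ; 22 | Noa

Inner query: teams.id where city = 'Seoul'.
Outer: keep matches rows whose team_id is not in that set.
Inner query → {3}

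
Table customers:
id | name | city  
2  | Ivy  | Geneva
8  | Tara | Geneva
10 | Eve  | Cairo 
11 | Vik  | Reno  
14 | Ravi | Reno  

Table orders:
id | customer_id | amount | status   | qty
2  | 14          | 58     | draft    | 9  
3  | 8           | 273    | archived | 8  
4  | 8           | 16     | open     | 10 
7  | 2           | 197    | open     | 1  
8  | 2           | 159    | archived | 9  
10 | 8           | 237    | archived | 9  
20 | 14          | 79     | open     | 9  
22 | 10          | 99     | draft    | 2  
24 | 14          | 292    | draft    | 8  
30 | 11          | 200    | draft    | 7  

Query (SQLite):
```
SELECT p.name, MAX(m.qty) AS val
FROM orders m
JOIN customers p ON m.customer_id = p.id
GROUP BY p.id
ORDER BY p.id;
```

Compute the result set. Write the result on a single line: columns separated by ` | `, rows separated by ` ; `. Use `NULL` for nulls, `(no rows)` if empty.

Ivy | 9 ; Tara | 10 ; Eve | 2 ; Vik | 7 ; Ravi | 9

Join each orders row to its customers via customer_id.
Group joined rows by customers.id; compute MAX(m.qty) per group.
  2: ids {7, 8} → MAX(m.qty)=9
  8: ids {3, 4, 10} → MAX(m.qty)=10
  10: ids {22} → MAX(m.qty)=2
  11: ids {30} → MAX(m.qty)=7
  14: ids {2, 20, 24} → MAX(m.qty)=9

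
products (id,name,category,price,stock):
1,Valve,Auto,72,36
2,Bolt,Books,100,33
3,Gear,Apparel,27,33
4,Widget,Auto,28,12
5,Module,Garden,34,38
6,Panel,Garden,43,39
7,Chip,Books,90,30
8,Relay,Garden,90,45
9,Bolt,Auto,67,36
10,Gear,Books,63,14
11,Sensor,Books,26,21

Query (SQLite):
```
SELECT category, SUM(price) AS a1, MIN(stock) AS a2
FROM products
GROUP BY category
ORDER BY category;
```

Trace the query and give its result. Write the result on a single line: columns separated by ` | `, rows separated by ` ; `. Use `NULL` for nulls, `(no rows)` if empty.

Apparel | 27 | 33 ; Auto | 167 | 12 ; Books | 279 | 14 ; Garden | 167 | 38

Group products by category.
Per group compute: SUM(price), MIN(stock).
  Apparel: ids {3} → SUM(price)=27, MIN(stock)=33
  Auto: ids {1, 4, 9} → SUM(price)=167, MIN(stock)=12
  Books: ids {2, 7, 10, 11} → SUM(price)=279, MIN(stock)=14
  Garden: ids {5, 6, 8} → SUM(price)=167, MIN(stock)=38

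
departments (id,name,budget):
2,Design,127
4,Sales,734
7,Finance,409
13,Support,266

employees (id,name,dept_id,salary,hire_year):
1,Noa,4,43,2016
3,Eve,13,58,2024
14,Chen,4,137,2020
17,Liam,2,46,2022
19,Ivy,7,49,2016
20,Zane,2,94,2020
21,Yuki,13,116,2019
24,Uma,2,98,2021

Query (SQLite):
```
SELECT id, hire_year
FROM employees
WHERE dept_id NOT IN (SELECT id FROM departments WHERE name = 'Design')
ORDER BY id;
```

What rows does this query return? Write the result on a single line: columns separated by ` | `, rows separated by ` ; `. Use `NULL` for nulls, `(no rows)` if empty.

1 | 2016 ; 3 | 2024 ; 14 | 2020 ; 19 | 2016 ; 21 | 2019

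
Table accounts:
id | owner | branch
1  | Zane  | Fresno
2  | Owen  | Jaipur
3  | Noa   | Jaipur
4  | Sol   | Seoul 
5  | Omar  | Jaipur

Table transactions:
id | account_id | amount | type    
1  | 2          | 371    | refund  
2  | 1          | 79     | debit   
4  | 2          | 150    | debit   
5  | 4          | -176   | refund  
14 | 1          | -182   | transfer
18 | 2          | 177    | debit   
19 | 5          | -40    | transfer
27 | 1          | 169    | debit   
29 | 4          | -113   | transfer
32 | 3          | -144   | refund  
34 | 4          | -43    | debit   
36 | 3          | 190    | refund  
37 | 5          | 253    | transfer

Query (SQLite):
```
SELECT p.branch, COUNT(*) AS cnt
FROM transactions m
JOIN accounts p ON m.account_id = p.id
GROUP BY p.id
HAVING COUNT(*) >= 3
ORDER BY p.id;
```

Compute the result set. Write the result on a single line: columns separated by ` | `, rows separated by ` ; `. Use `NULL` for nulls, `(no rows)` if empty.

Join each transactions row to its accounts via account_id.
Group joined rows by accounts.id; compute COUNT(*) per group.
HAVING: keep groups with count ≥ 3.
  1: ids {2, 14, 27} → COUNT(*)=3
  2: ids {1, 4, 18} → COUNT(*)=3
  3: ids {32, 36} → COUNT(*)=2
  4: ids {5, 29, 34} → COUNT(*)=3
  5: ids {19, 37} → COUNT(*)=2

Fresno | 3 ; Jaipur | 3 ; Seoul | 3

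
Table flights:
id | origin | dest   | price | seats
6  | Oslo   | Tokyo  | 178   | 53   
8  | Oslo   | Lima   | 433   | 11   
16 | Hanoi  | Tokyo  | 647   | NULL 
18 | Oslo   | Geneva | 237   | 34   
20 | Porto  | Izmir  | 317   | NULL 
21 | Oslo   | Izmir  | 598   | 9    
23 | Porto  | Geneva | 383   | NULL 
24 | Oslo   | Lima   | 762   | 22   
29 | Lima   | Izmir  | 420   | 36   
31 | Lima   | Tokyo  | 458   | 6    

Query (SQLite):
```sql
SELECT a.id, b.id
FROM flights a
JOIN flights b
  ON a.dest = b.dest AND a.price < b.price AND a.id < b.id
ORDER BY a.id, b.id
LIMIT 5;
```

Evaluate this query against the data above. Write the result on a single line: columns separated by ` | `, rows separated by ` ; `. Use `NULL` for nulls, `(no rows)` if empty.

Pairs (a,b) with same dest, a.price < b.price, a.id < b.id.
dest groups: Geneva:{18,23} Izmir:{20,21,29} Lima:{8,24} Tokyo:{6,16,31}
Ordered by (a.id, b.id); first 5.

6 | 16 ; 6 | 31 ; 8 | 24 ; 18 | 23 ; 20 | 21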